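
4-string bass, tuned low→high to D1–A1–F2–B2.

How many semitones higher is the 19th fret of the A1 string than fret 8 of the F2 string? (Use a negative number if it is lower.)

A1 at fret 19 → E3 (MIDI 52); F2 at fret 8 → C♯3 (MIDI 49).
52 − 49 = 3, so the two pitches are 3 semitones apart.

3 semitones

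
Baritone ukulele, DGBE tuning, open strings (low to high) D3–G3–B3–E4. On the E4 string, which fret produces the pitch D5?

10

D5 is 10 semitones above the open E4 (E–F–F#–G–…–C–C#–D), so it sits at fret 10.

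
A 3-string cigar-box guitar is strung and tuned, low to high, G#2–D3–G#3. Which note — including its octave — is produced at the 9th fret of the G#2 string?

F3

G#2 is MIDI 44. Adding 9 gives 53, which is F3.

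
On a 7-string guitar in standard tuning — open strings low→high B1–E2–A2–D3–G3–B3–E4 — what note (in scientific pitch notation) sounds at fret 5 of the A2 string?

D3

A2 is MIDI 45. Adding 5 gives 50, which is D3.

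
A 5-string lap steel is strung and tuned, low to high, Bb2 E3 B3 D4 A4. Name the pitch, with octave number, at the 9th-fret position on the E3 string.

Each fret is one semitone, so E3 + 9 = Db4.
(Equivalently spelled C#4.)

Db4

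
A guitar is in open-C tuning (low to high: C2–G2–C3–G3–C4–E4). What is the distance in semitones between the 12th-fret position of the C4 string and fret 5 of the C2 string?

C4 at fret 12 → C5 (MIDI 72); C2 at fret 5 → F2 (MIDI 41).
72 − 41 = 31, so the two pitches are 31 semitones apart, with C5 the higher.

31 semitones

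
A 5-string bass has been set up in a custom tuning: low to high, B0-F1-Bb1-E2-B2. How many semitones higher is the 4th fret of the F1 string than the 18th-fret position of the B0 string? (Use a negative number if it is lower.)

F1 at fret 4 → A1 (MIDI 33); B0 at fret 18 → F2 (MIDI 41).
33 − 41 = -8, so the two pitches are 8 semitones apart.

-8 semitones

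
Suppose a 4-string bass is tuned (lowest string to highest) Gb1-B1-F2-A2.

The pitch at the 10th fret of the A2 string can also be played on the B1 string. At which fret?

Fret 10 on A2 is MIDI 45 + 10 = 55 (G3). On the B1 string (open MIDI 35), that pitch is 55 − 35 = fret 20.

20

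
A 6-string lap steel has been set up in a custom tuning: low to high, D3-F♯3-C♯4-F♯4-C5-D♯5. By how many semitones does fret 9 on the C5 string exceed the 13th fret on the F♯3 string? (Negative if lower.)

C5 at fret 9 → A5 (MIDI 81); F♯3 at fret 13 → G4 (MIDI 67).
81 − 67 = 14, so the two pitches are 14 semitones apart.

14 semitones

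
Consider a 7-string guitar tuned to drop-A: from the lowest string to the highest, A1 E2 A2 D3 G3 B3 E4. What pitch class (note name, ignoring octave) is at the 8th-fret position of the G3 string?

The open G3 string plus 8 semitones: G–G#–A–A#–B–C–C#–D–D#.

D#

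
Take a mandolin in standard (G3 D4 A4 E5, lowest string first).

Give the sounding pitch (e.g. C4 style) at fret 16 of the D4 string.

D4 is MIDI 62. Adding 16 gives 78, which is F♯5.

F♯5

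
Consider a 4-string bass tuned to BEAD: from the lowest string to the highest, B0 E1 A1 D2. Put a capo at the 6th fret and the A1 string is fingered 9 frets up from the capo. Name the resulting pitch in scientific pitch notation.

C3

The capo raises the open A1 by 6 semitones to D♯2; fretting 9 more gives A1 + 6 + 9 = A1 + 15 semitones = C3.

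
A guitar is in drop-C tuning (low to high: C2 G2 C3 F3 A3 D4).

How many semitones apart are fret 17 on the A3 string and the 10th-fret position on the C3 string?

16 semitones

A3 at fret 17 → D5 (MIDI 74); C3 at fret 10 → A#3 (MIDI 58).
74 − 58 = 16, so the two pitches are 16 semitones apart, with D5 the higher.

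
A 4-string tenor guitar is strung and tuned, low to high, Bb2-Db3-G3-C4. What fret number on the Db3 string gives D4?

D4 is 13 semitones above the open Db3 (Db–D–Eb–E–…–C–Db–D), so it sits at fret 13.

13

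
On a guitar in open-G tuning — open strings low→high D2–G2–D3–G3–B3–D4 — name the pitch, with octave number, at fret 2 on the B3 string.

C♯4

B3 is MIDI 59. Adding 2 gives 61, which is C♯4.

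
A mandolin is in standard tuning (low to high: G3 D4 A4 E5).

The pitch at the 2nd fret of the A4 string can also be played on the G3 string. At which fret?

A4 at fret 2 is A4 + 2 semitones = B4.
The open G3 string is 14 semitones below the open A4, so the same pitch on the G3 string lies at fret 2 + 14 = 16.

16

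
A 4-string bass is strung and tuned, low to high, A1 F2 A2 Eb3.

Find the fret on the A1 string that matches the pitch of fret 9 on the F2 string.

17

Fret 9 on F2 is MIDI 41 + 9 = 50 (D3). On the A1 string (open MIDI 33), that pitch is 50 − 33 = fret 17.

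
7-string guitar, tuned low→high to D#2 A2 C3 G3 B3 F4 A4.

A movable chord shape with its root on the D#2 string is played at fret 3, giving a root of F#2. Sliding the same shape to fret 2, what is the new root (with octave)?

Moving from fret 3 to fret 2 shifts the root by -1 semitone.
F#2 down 1 semitone is F2.

F2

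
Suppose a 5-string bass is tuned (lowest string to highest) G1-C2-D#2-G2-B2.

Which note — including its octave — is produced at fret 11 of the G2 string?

Each fret is one semitone, so G2 + 11 = F#3.
(Equivalently spelled Gb3.)

F#3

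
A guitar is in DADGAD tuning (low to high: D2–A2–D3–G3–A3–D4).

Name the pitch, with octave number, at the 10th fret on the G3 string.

Each fret is one semitone, so G3 + 10 = F4.

F4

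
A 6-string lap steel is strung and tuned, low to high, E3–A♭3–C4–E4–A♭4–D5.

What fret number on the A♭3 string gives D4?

6

D4 is 6 semitones above the open A♭3 (Ab–A–Bb–B–C–Db–D), so it sits at fret 6.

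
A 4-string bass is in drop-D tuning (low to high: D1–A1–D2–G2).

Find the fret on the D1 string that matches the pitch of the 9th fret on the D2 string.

D2 at fret 9 is D2 + 9 semitones = B2.
The open D1 string is 12 semitones below the open D2, so the same pitch on the D1 string lies at fret 9 + 12 = 21.

21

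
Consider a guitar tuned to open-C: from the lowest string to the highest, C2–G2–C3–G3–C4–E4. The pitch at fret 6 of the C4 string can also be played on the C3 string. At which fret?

Fret 6 on C4 is MIDI 60 + 6 = 66 (F#4). On the C3 string (open MIDI 48), that pitch is 66 − 48 = fret 18.

18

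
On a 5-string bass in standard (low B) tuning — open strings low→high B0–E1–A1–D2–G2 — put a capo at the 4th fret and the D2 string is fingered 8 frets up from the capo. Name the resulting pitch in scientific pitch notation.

The capo raises the open D2 by 4 semitones to F♯2; fretting 8 more gives D2 + 4 + 8 = D2 + 12 semitones = D3.

D3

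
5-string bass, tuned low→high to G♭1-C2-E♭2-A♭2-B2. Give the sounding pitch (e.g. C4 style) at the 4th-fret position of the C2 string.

The open C2 string plus 4 semitones: C–Db–D–Eb–E.
No B→C boundary is crossed, so the octave stays at 2.

E2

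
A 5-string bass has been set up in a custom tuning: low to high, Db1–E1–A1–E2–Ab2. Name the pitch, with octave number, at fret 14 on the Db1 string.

Db1 is MIDI 25. Adding 14 gives 39, which is Eb2.

Eb2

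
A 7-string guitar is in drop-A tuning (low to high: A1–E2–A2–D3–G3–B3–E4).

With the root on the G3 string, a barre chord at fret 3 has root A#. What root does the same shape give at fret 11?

F#

Moving from fret 3 to fret 11 shifts the root by 8 semitones.
A# up 8 semitones is F#.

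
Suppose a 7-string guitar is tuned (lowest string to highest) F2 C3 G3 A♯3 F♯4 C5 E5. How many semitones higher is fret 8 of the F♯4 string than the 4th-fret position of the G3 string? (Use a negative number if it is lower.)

F♯4 at fret 8 → D5 (MIDI 74); G3 at fret 4 → B3 (MIDI 59).
74 − 59 = 15, so the two pitches are 15 semitones apart.

15 semitones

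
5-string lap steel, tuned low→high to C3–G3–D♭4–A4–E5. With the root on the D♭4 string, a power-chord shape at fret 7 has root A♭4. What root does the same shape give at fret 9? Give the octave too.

B♭4

Moving from fret 7 to fret 9 shifts the root by 2 semitones.
A♭4 up 2 semitones is B♭4.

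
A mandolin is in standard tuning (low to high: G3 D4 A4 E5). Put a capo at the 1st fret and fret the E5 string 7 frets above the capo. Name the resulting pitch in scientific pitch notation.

The capo raises the open E5 by 1 semitone to F5; fretting 7 more gives E5 + 1 + 7 = E5 + 8 semitones = C6.

C6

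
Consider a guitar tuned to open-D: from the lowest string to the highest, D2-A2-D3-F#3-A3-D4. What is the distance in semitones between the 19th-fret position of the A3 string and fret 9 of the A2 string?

A3 at fret 19 → E5 (MIDI 76); A2 at fret 9 → F#3 (MIDI 54).
76 − 54 = 22, so the two pitches are 22 semitones apart, with E5 the higher.

22 semitones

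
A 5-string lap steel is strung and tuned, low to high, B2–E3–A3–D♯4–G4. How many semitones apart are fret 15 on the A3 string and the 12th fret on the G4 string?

A3 at fret 15 → C5 (MIDI 72); G4 at fret 12 → G5 (MIDI 79).
72 − 79 = -7, so the two pitches are 7 semitones apart, with G5 the higher.

7 semitones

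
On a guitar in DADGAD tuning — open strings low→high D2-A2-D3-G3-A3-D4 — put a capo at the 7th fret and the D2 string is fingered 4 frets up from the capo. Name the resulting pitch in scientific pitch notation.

The capo raises the open D2 by 7 semitones to A2; fretting 4 more gives D2 + 7 + 4 = D2 + 11 semitones = C#3.

C#3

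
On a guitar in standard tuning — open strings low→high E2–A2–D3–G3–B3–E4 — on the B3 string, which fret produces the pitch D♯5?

D♯5 is 16 semitones above the open B3 (B–C–C#–D–…–C#–D–D#), so it sits at fret 16.

16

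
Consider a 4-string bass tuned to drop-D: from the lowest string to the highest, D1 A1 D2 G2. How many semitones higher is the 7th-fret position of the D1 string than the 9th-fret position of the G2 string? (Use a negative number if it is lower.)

-19 semitones

D1 at fret 7 → A1 (MIDI 33); G2 at fret 9 → E3 (MIDI 52).
33 − 52 = -19, so the two pitches are 19 semitones apart.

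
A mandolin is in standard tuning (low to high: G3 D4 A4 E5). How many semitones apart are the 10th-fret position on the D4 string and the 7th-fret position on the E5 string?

11 semitones

D4 at fret 10 → C5 (MIDI 72); E5 at fret 7 → B5 (MIDI 83).
72 − 83 = -11, so the two pitches are 11 semitones apart, with B5 the higher.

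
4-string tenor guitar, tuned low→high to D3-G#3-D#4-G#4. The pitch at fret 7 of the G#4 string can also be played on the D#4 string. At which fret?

12

Fret 7 on G#4 is MIDI 68 + 7 = 75 (D#5). On the D#4 string (open MIDI 63), that pitch is 75 − 63 = fret 12.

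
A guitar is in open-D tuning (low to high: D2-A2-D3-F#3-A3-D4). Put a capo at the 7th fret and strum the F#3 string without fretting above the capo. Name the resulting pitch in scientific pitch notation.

The capo raises the open F#3 by 7 semitones to C#4; fretting 0 more gives F#3 + 7 + 0 = F#3 + 7 semitones = C#4.
(Also written Db.)

C#4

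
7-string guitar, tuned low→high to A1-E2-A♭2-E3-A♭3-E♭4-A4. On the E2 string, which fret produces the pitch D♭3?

D♭3 is 9 semitones above the open E2 (E–F–Gb–G–Ab–A–Bb–B–C–Db), so it sits at fret 9.

9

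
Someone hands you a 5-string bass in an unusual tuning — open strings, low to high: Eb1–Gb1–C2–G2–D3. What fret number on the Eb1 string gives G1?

4

G1 is 4 semitones above the open Eb1 (Eb–E–F–Gb–G), so it sits at fret 4.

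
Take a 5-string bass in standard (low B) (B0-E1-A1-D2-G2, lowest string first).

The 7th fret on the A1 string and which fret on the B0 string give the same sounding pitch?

A1 at fret 7 is A1 + 7 semitones = E2.
The open B0 string is 10 semitones below the open A1, so the same pitch on the B0 string lies at fret 7 + 10 = 17.

17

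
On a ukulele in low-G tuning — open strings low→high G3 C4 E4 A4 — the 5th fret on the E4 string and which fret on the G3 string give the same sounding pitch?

14

E4 at fret 5 is E4 + 5 semitones = A4.
The open G3 string is 9 semitones below the open E4, so the same pitch on the G3 string lies at fret 5 + 9 = 14.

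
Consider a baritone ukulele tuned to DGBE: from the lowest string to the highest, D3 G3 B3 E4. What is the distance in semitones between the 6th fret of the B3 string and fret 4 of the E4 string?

B3 at fret 6 → F4 (MIDI 65); E4 at fret 4 → G#4 (MIDI 68).
65 − 68 = -3, so the two pitches are 3 semitones apart, with G#4 the higher.

3 semitones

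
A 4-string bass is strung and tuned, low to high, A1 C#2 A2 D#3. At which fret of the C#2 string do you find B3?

B3 is 22 semitones above the open C#2 (C#–D–D#–E–…–A–A#–B), so it sits at fret 22.

22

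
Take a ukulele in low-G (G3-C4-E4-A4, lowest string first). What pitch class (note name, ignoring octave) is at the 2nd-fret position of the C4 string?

Each fret is one semitone, so C4 + 2 = D.

D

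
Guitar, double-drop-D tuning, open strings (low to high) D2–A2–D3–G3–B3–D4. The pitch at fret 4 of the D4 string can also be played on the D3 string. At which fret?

16

D4 at fret 4 is D4 + 4 semitones = F♯4.
The open D3 string is 12 semitones below the open D4, so the same pitch on the D3 string lies at fret 4 + 12 = 16.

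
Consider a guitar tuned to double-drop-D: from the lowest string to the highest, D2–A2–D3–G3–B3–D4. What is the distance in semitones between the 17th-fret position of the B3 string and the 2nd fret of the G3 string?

19 semitones

B3 at fret 17 → E5 (MIDI 76); G3 at fret 2 → A3 (MIDI 57).
76 − 57 = 19, so the two pitches are 19 semitones apart, with E5 the higher.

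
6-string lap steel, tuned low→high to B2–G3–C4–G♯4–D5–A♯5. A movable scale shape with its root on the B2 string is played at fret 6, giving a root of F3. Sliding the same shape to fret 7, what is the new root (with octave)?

F♯3

Moving from fret 6 to fret 7 shifts the root by 1 semitone.
F3 up 1 semitone is F♯3.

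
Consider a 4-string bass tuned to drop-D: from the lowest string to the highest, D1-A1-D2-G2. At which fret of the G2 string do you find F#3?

11

F#3 is 11 semitones above the open G2 (G–G#–A–A#–…–E–F–F#), so it sits at fret 11.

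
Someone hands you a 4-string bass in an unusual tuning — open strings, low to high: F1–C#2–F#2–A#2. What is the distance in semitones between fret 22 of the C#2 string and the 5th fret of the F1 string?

C#2 at fret 22 → B3 (MIDI 59); F1 at fret 5 → A#1 (MIDI 34).
59 − 34 = 25, so the two pitches are 25 semitones apart, with B3 the higher.

25 semitones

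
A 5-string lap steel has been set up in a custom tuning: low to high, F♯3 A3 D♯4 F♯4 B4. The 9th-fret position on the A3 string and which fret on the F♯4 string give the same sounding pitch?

A3 at fret 9 is A3 + 9 semitones = F♯4.
The open F♯4 string is 9 semitones above the open A3, so the same pitch on the F♯4 string lies at fret 9 − 9 = 0.

0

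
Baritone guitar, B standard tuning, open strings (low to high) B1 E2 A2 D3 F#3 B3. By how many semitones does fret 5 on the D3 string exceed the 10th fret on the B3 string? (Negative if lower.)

D3 at fret 5 → G3 (MIDI 55); B3 at fret 10 → A4 (MIDI 69).
55 − 69 = -14, so the two pitches are 14 semitones apart.

-14 semitones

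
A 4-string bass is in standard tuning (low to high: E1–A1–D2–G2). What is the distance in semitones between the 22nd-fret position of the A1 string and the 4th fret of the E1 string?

23 semitones

A1 at fret 22 → G3 (MIDI 55); E1 at fret 4 → G♯1 (MIDI 32).
55 − 32 = 23, so the two pitches are 23 semitones apart, with G3 the higher.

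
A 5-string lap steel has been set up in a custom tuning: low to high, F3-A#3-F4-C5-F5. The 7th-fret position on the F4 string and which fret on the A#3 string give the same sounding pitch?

14

Fret 7 on F4 is MIDI 65 + 7 = 72 (C5). On the A#3 string (open MIDI 58), that pitch is 72 − 58 = fret 14.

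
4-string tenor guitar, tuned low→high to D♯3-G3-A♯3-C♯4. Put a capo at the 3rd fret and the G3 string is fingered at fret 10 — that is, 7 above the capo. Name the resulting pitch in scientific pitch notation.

The capo raises the open G3 by 3 semitones to A♯3; fretting 7 more gives G3 + 3 + 7 = G3 + 10 semitones = F4.

F4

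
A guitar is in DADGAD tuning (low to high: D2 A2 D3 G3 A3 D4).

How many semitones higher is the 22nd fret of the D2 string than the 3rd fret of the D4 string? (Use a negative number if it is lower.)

-5 semitones

D2 at fret 22 → C4 (MIDI 60); D4 at fret 3 → F4 (MIDI 65).
60 − 65 = -5, so the two pitches are 5 semitones apart.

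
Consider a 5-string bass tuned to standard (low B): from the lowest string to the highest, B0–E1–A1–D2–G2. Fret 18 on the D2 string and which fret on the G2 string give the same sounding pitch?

Fret 18 on D2 is MIDI 38 + 18 = 56 (G#3). On the G2 string (open MIDI 43), that pitch is 56 − 43 = fret 13.

13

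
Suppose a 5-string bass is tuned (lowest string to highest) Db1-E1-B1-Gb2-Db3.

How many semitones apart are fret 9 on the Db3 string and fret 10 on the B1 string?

13 semitones

Db3 at fret 9 → Bb3 (MIDI 58); B1 at fret 10 → A2 (MIDI 45).
58 − 45 = 13, so the two pitches are 13 semitones apart, with Bb3 the higher.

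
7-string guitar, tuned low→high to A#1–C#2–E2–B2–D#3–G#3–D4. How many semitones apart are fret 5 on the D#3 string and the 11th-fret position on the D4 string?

D#3 at fret 5 → G#3 (MIDI 56); D4 at fret 11 → C#5 (MIDI 73).
56 − 73 = -17, so the two pitches are 17 semitones apart, with C#5 the higher.

17 semitones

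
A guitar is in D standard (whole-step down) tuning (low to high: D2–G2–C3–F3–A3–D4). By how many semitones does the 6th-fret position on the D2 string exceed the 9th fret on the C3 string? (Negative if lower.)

-13 semitones

D2 at fret 6 → G#2 (MIDI 44); C3 at fret 9 → A3 (MIDI 57).
44 − 57 = -13, so the two pitches are 13 semitones apart.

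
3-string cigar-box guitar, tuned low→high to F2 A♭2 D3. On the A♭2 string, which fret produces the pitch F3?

9

F3 is 9 semitones above the open A♭2 (Ab–A–Bb–B–C–Db–D–Eb–E–F), so it sits at fret 9.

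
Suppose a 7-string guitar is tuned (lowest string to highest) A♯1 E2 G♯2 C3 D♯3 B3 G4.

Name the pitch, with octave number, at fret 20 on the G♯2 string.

The open G♯2 string plus 20 semitones: G#–A–A#–B–…–D–D#–E.
The walk passes from B into C 2 times, so the octave number goes from 2 to 4.

E4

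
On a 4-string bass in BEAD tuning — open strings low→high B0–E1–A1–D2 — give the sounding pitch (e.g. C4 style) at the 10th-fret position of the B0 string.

B0 is MIDI 23. Adding 10 gives 33, which is A1.

A1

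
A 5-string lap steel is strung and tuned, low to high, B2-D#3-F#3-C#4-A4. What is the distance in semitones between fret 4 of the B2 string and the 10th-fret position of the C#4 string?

20 semitones

B2 at fret 4 → D#3 (MIDI 51); C#4 at fret 10 → B4 (MIDI 71).
51 − 71 = -20, so the two pitches are 20 semitones apart, with B4 the higher.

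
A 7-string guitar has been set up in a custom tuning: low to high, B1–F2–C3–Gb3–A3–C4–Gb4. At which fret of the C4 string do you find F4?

5

F4 is 5 semitones above the open C4 (C–Db–D–Eb–E–F), so it sits at fret 5.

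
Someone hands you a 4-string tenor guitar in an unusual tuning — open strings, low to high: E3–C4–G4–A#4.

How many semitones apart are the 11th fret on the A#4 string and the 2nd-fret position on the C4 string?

19 semitones

A#4 at fret 11 → A5 (MIDI 81); C4 at fret 2 → D4 (MIDI 62).
81 − 62 = 19, so the two pitches are 19 semitones apart, with A5 the higher.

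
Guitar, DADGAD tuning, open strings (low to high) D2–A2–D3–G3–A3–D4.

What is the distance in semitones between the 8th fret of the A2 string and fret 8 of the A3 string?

A2 at fret 8 → F3 (MIDI 53); A3 at fret 8 → F4 (MIDI 65).
53 − 65 = -12, so the two pitches are 12 semitones apart, with F4 the higher.

12 semitones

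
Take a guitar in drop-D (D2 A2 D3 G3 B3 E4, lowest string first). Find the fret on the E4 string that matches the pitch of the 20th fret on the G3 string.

11

Fret 20 on G3 is MIDI 55 + 20 = 75 (D#5). On the E4 string (open MIDI 64), that pitch is 75 − 64 = fret 11.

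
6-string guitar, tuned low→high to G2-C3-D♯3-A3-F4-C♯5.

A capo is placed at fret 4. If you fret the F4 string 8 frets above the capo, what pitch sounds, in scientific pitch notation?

F5

The capo raises the open F4 by 4 semitones to A4; fretting 8 more gives F4 + 4 + 8 = F4 + 12 semitones = F5.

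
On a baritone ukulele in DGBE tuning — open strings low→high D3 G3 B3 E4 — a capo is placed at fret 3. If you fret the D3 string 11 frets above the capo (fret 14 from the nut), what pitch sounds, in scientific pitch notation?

The capo raises the open D3 by 3 semitones to F3; fretting 11 more gives D3 + 3 + 11 = D3 + 14 semitones = E4.

E4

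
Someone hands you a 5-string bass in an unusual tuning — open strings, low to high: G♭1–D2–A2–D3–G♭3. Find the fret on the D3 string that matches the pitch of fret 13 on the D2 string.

D2 at fret 13 is D2 + 13 semitones = E♭3.
The open D3 string is 12 semitones above the open D2, so the same pitch on the D3 string lies at fret 13 − 12 = 1.

1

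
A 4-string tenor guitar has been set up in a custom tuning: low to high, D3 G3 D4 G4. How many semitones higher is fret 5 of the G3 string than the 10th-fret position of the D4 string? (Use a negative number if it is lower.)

G3 at fret 5 → C4 (MIDI 60); D4 at fret 10 → C5 (MIDI 72).
60 − 72 = -12, so the two pitches are 12 semitones apart.

-12 semitones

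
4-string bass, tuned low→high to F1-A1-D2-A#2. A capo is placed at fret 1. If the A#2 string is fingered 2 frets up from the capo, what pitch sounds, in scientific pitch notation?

C#3

The capo raises the open A#2 by 1 semitone to B2; fretting 2 more gives A#2 + 1 + 2 = A#2 + 3 semitones = C#3.
(Also written Db.)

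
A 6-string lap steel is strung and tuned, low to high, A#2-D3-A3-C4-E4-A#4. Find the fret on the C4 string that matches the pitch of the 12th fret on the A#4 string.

22

A#4 at fret 12 is A#4 + 12 semitones = A#5.
The open C4 string is 10 semitones below the open A#4, so the same pitch on the C4 string lies at fret 12 + 10 = 22.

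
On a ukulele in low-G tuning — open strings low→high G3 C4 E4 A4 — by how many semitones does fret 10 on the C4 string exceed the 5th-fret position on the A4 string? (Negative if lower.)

-4 semitones

C4 at fret 10 → A#4 (MIDI 70); A4 at fret 5 → D5 (MIDI 74).
70 − 74 = -4, so the two pitches are 4 semitones apart.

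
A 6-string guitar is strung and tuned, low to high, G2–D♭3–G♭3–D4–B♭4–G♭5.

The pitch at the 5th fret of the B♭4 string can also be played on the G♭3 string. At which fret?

B♭4 at fret 5 is B♭4 + 5 semitones = E♭5.
The open G♭3 string is 16 semitones below the open B♭4, so the same pitch on the G♭3 string lies at fret 5 + 16 = 21.

21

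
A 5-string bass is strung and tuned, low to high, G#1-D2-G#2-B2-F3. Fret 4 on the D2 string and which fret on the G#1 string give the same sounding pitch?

10

D2 at fret 4 is D2 + 4 semitones = F#2.
The open G#1 string is 6 semitones below the open D2, so the same pitch on the G#1 string lies at fret 4 + 6 = 10.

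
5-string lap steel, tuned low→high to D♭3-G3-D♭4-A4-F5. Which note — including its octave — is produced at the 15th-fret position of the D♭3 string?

Each fret is one semitone, so D♭3 + 15 = E4.

E4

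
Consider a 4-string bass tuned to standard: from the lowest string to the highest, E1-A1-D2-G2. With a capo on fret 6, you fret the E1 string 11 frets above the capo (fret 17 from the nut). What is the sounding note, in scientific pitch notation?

A2

The capo raises the open E1 by 6 semitones to A♯1; fretting 11 more gives E1 + 6 + 11 = E1 + 17 semitones = A2.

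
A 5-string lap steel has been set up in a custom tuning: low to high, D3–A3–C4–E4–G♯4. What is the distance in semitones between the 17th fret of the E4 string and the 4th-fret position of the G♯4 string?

9 semitones

E4 at fret 17 → A5 (MIDI 81); G♯4 at fret 4 → C5 (MIDI 72).
81 − 72 = 9, so the two pitches are 9 semitones apart, with A5 the higher.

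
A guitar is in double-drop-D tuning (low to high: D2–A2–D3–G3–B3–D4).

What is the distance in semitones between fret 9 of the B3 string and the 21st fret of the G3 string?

8 semitones

B3 at fret 9 → G♯4 (MIDI 68); G3 at fret 21 → E5 (MIDI 76).
68 − 76 = -8, so the two pitches are 8 semitones apart, with E5 the higher.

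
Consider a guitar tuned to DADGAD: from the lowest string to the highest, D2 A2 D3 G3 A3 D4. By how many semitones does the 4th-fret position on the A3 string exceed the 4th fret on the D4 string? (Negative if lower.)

-5 semitones

A3 at fret 4 → C♯4 (MIDI 61); D4 at fret 4 → F♯4 (MIDI 66).
61 − 66 = -5, so the two pitches are 5 semitones apart.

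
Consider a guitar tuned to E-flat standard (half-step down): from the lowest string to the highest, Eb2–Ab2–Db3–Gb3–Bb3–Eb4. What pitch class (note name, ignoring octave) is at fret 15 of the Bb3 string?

Each fret is one semitone, so Bb3 + 15 = Db.

Db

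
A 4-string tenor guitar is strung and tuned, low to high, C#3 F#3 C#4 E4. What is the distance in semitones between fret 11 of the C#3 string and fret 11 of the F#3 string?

C#3 at fret 11 → C4 (MIDI 60); F#3 at fret 11 → F4 (MIDI 65).
60 − 65 = -5, so the two pitches are 5 semitones apart, with F4 the higher.

5 semitones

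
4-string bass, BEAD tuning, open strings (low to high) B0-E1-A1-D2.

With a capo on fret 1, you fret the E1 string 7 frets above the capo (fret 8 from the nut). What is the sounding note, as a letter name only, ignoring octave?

C

The capo raises the open E1 by 1 semitone to F1; fretting 7 more gives E1 + 1 + 7 = E1 + 8 semitones, landing on C.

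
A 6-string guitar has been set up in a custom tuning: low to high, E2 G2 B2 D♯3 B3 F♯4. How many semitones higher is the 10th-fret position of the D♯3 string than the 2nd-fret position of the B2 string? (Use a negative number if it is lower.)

12 semitones

D♯3 at fret 10 → C♯4 (MIDI 61); B2 at fret 2 → C♯3 (MIDI 49).
61 − 49 = 12, so the two pitches are 12 semitones apart.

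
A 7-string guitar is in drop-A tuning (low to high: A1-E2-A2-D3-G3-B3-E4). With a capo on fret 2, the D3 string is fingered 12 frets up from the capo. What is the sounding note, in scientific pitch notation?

The capo raises the open D3 by 2 semitones to E3; fretting 12 more gives D3 + 2 + 12 = D3 + 14 semitones = E4.

E4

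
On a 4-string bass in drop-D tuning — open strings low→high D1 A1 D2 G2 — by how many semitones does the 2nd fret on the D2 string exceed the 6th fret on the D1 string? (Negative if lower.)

D2 at fret 2 → E2 (MIDI 40); D1 at fret 6 → G♯1 (MIDI 32).
40 − 32 = 8, so the two pitches are 8 semitones apart.

8 semitones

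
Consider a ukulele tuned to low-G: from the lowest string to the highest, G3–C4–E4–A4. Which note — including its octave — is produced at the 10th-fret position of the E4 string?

Each fret is one semitone, so E4 + 10 = D5.

D5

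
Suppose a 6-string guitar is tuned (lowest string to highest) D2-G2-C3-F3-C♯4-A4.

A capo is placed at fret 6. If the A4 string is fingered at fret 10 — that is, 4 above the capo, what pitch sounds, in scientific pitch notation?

The capo raises the open A4 by 6 semitones to D♯5; fretting 4 more gives A4 + 6 + 4 = A4 + 10 semitones = G5.

G5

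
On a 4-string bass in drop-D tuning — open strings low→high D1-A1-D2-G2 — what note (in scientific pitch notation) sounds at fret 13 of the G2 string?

Each fret is one semitone, so G2 + 13 = G♯3.
(Equivalently spelled A♭3.)

G♯3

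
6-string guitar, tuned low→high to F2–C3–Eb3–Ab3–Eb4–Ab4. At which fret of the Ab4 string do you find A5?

A5 is 13 semitones above the open Ab4 (Ab–A–Bb–B–…–G–Ab–A), so it sits at fret 13.

13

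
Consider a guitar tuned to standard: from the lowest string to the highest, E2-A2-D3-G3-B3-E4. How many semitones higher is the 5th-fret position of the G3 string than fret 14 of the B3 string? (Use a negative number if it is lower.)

-13 semitones

G3 at fret 5 → C4 (MIDI 60); B3 at fret 14 → C#5 (MIDI 73).
60 − 73 = -13, so the two pitches are 13 semitones apart.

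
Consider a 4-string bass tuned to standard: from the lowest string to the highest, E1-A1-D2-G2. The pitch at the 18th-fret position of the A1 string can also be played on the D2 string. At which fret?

A1 at fret 18 is A1 + 18 semitones = D#3.
The open D2 string is 5 semitones above the open A1, so the same pitch on the D2 string lies at fret 18 − 5 = 13.

13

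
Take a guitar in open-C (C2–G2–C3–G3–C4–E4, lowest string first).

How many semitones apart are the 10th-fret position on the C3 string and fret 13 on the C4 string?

15 semitones

C3 at fret 10 → A#3 (MIDI 58); C4 at fret 13 → C#5 (MIDI 73).
58 − 73 = -15, so the two pitches are 15 semitones apart, with C#5 the higher.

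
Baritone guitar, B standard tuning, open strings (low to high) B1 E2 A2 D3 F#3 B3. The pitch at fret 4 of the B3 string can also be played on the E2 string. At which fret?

B3 at fret 4 is B3 + 4 semitones = D#4.
The open E2 string is 19 semitones below the open B3, so the same pitch on the E2 string lies at fret 4 + 19 = 23.

23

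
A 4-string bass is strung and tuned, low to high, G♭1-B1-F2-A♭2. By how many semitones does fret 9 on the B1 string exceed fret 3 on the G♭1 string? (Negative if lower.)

B1 at fret 9 → A♭2 (MIDI 44); G♭1 at fret 3 → A1 (MIDI 33).
44 − 33 = 11, so the two pitches are 11 semitones apart.

11 semitones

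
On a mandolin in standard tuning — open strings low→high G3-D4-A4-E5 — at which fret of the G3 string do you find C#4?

6

C#4 is 6 semitones above the open G3 (G–G#–A–A#–B–C–C#), so it sits at fret 6.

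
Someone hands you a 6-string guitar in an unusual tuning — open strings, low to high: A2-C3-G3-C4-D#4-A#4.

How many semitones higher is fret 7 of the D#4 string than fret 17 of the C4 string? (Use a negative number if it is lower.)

D#4 at fret 7 → A#4 (MIDI 70); C4 at fret 17 → F5 (MIDI 77).
70 − 77 = -7, so the two pitches are 7 semitones apart.

-7 semitones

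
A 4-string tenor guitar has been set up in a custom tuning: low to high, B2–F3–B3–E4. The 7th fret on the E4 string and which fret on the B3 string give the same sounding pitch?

12

Fret 7 on E4 is MIDI 64 + 7 = 71 (B4). On the B3 string (open MIDI 59), that pitch is 71 − 59 = fret 12.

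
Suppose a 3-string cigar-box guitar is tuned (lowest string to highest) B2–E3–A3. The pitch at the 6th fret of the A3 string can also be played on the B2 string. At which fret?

A3 at fret 6 is A3 + 6 semitones = D♯4.
The open B2 string is 10 semitones below the open A3, so the same pitch on the B2 string lies at fret 6 + 10 = 16.

16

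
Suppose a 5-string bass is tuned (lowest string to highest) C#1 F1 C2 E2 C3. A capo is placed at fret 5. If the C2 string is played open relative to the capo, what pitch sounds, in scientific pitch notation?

F2

The capo raises the open C2 by 5 semitones to F2; fretting 0 more gives C2 + 5 + 0 = C2 + 5 semitones = F2.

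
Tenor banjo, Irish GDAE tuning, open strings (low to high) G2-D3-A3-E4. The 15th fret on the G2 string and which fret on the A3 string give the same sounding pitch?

G2 at fret 15 is G2 + 15 semitones = A#3.
The open A3 string is 14 semitones above the open G2, so the same pitch on the A3 string lies at fret 15 − 14 = 1.

1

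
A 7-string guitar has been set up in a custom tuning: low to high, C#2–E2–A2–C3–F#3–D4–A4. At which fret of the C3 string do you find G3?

7

G3 is 7 semitones above the open C3 (C–C#–D–D#–E–F–F#–G), so it sits at fret 7.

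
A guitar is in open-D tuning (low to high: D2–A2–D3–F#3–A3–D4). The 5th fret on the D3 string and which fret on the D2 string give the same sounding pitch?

17

Fret 5 on D3 is MIDI 50 + 5 = 55 (G3). On the D2 string (open MIDI 38), that pitch is 55 − 38 = fret 17.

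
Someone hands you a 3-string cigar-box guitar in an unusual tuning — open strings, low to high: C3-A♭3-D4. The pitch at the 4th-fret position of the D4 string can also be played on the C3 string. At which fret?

18

D4 at fret 4 is D4 + 4 semitones = G♭4.
The open C3 string is 14 semitones below the open D4, so the same pitch on the C3 string lies at fret 4 + 14 = 18.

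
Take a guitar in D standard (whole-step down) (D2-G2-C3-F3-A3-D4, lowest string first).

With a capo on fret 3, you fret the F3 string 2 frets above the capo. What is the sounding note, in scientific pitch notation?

A♯3

The capo raises the open F3 by 3 semitones to G♯3; fretting 2 more gives F3 + 3 + 2 = F3 + 5 semitones = A♯3.
(Also written B♭.)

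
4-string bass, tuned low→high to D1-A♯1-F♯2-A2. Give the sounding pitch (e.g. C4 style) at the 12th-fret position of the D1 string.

D2

D1 is MIDI 26. Adding 12 gives 38, which is D2.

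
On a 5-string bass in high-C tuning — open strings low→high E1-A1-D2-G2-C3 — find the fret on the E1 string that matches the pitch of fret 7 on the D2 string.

Fret 7 on D2 is MIDI 38 + 7 = 45 (A2). On the E1 string (open MIDI 28), that pitch is 45 − 28 = fret 17.

17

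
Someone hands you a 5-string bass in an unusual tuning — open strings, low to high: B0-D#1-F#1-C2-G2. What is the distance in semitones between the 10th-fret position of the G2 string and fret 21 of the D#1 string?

G2 at fret 10 → F3 (MIDI 53); D#1 at fret 21 → C3 (MIDI 48).
53 − 48 = 5, so the two pitches are 5 semitones apart, with F3 the higher.

5 semitones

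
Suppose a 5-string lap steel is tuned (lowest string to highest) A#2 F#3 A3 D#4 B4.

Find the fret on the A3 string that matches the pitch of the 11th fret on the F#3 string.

8

F#3 at fret 11 is F#3 + 11 semitones = F4.
The open A3 string is 3 semitones above the open F#3, so the same pitch on the A3 string lies at fret 11 − 3 = 8.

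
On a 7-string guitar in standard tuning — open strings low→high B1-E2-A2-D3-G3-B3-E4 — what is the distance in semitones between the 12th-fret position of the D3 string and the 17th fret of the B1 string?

D3 at fret 12 → D4 (MIDI 62); B1 at fret 17 → E3 (MIDI 52).
62 − 52 = 10, so the two pitches are 10 semitones apart, with D4 the higher.

10 semitones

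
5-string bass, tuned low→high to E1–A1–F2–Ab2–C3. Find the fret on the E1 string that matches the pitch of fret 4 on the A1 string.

9

A1 at fret 4 is A1 + 4 semitones = Db2.
The open E1 string is 5 semitones below the open A1, so the same pitch on the E1 string lies at fret 4 + 5 = 9.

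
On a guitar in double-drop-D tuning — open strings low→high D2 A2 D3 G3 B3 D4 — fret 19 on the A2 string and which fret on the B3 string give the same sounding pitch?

5

A2 at fret 19 is A2 + 19 semitones = E4.
The open B3 string is 14 semitones above the open A2, so the same pitch on the B3 string lies at fret 19 − 14 = 5.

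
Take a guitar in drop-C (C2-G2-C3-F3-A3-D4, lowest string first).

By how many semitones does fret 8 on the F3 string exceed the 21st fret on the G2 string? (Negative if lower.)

-3 semitones

F3 at fret 8 → C#4 (MIDI 61); G2 at fret 21 → E4 (MIDI 64).
61 − 64 = -3, so the two pitches are 3 semitones apart.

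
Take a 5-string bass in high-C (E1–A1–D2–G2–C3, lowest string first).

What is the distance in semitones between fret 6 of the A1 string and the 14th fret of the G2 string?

18 semitones

A1 at fret 6 → D♯2 (MIDI 39); G2 at fret 14 → A3 (MIDI 57).
39 − 57 = -18, so the two pitches are 18 semitones apart, with A3 the higher.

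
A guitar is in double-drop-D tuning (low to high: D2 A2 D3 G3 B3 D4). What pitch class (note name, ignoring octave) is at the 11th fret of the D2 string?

Each fret is one semitone, so D2 + 11 = C♯.

C♯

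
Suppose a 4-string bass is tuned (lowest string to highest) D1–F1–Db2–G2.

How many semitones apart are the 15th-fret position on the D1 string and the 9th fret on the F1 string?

D1 at fret 15 → F2 (MIDI 41); F1 at fret 9 → D2 (MIDI 38).
41 − 38 = 3, so the two pitches are 3 semitones apart, with F2 the higher.

3 semitones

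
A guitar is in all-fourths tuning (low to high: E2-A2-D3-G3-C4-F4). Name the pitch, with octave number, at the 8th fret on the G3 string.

D♯4

The open G3 string plus 8 semitones: G–G#–A–A#–B–C–C#–D–D#.
The walk passes from B into C once, so the octave number goes from 3 to 4.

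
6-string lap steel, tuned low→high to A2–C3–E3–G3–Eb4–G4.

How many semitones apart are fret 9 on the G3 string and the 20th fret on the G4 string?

23 semitones

G3 at fret 9 → E4 (MIDI 64); G4 at fret 20 → Eb6 (MIDI 87).
64 − 87 = -23, so the two pitches are 23 semitones apart, with Eb6 the higher.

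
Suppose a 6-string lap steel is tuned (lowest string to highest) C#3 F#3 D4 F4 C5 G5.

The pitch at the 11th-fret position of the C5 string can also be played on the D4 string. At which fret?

C5 at fret 11 is C5 + 11 semitones = B5.
The open D4 string is 10 semitones below the open C5, so the same pitch on the D4 string lies at fret 11 + 10 = 21.

21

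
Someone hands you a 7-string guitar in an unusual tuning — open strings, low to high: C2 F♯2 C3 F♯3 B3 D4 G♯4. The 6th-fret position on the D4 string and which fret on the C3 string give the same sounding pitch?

20

Fret 6 on D4 is MIDI 62 + 6 = 68 (G♯4). On the C3 string (open MIDI 48), that pitch is 68 − 48 = fret 20.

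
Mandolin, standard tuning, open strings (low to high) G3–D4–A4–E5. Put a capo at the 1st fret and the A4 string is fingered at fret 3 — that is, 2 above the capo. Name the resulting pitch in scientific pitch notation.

C5

The capo raises the open A4 by 1 semitone to A#4; fretting 2 more gives A4 + 1 + 2 = A4 + 3 semitones = C5.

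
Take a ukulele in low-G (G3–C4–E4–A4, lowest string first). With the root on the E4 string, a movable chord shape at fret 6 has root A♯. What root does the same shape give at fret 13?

F

Moving from fret 6 to fret 13 shifts the root by 7 semitones.
A♯ up 7 semitones is F.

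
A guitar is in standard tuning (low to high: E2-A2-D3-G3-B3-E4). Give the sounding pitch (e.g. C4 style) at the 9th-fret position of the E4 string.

C♯5

The open E4 string plus 9 semitones: E–F–F#–G–G#–A–A#–B–C–C#.
The walk passes from B into C once, so the octave number goes from 4 to 5.
(Equivalently spelled D♭5.)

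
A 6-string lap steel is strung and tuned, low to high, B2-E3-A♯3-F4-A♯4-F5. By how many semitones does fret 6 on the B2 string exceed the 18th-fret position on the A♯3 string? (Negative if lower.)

-23 semitones

B2 at fret 6 → F3 (MIDI 53); A♯3 at fret 18 → E5 (MIDI 76).
53 − 76 = -23, so the two pitches are 23 semitones apart.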